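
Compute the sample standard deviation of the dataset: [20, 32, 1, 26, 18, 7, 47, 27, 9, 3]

14.499

Step 1: Compute the mean: 19
Step 2: Sum of squared deviations from the mean: 1892
Step 3: Sample variance = 1892 / 9 = 210.2222
Step 4: Standard deviation = sqrt(210.2222) = 14.499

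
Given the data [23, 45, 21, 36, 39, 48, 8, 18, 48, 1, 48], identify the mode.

48

Step 1: Count the frequency of each value:
  1: appears 1 time(s)
  8: appears 1 time(s)
  18: appears 1 time(s)
  21: appears 1 time(s)
  23: appears 1 time(s)
  36: appears 1 time(s)
  39: appears 1 time(s)
  45: appears 1 time(s)
  48: appears 3 time(s)
Step 2: The value 48 appears most frequently (3 times).
Step 3: Mode = 48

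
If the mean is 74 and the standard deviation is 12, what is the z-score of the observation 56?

-1.5

Step 1: Recall the z-score formula: z = (x - mu) / sigma
Step 2: Substitute values: z = (56 - 74) / 12
Step 3: z = -18 / 12 = -1.5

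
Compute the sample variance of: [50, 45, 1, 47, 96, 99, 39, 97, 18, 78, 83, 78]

1048.447

Step 1: Compute the mean: (50 + 45 + 1 + 47 + 96 + 99 + 39 + 97 + 18 + 78 + 83 + 78) / 12 = 60.9167
Step 2: Compute squared deviations from the mean:
  (50 - 60.9167)^2 = 119.1736
  (45 - 60.9167)^2 = 253.3403
  (1 - 60.9167)^2 = 3590.0069
  (47 - 60.9167)^2 = 193.6736
  (96 - 60.9167)^2 = 1230.8403
  (99 - 60.9167)^2 = 1450.3403
  (39 - 60.9167)^2 = 480.3403
  (97 - 60.9167)^2 = 1302.0069
  (18 - 60.9167)^2 = 1841.8403
  (78 - 60.9167)^2 = 291.8403
  (83 - 60.9167)^2 = 487.6736
  (78 - 60.9167)^2 = 291.8403
Step 3: Sum of squared deviations = 11532.9167
Step 4: Sample variance = 11532.9167 / 11 = 1048.447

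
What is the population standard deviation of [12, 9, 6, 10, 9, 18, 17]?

4.1008

Step 1: Compute the mean: 11.5714
Step 2: Sum of squared deviations from the mean: 117.7143
Step 3: Population variance = 117.7143 / 7 = 16.8163
Step 4: Standard deviation = sqrt(16.8163) = 4.1008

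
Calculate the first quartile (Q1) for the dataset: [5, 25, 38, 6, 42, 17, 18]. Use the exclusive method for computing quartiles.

6

Step 1: Sort the data: [5, 6, 17, 18, 25, 38, 42]
Step 2: n = 7
Step 3: Using the exclusive quartile method:
  Q1 = 6
  Q2 (median) = 18
  Q3 = 38
  IQR = Q3 - Q1 = 38 - 6 = 32
Step 4: Q1 = 6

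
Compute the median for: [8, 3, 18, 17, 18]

17

Step 1: Sort the data in ascending order: [3, 8, 17, 18, 18]
Step 2: The number of values is n = 5.
Step 3: Since n is odd, the median is the middle value at position 3: 17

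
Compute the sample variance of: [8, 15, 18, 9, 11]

17.7

Step 1: Compute the mean: (8 + 15 + 18 + 9 + 11) / 5 = 12.2
Step 2: Compute squared deviations from the mean:
  (8 - 12.2)^2 = 17.64
  (15 - 12.2)^2 = 7.84
  (18 - 12.2)^2 = 33.64
  (9 - 12.2)^2 = 10.24
  (11 - 12.2)^2 = 1.44
Step 3: Sum of squared deviations = 70.8
Step 4: Sample variance = 70.8 / 4 = 17.7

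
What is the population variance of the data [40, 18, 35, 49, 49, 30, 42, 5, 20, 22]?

191.4

Step 1: Compute the mean: (40 + 18 + 35 + 49 + 49 + 30 + 42 + 5 + 20 + 22) / 10 = 31
Step 2: Compute squared deviations from the mean:
  (40 - 31)^2 = 81
  (18 - 31)^2 = 169
  (35 - 31)^2 = 16
  (49 - 31)^2 = 324
  (49 - 31)^2 = 324
  (30 - 31)^2 = 1
  (42 - 31)^2 = 121
  (5 - 31)^2 = 676
  (20 - 31)^2 = 121
  (22 - 31)^2 = 81
Step 3: Sum of squared deviations = 1914
Step 4: Population variance = 1914 / 10 = 191.4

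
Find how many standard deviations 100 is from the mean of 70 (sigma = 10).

3

Step 1: Recall the z-score formula: z = (x - mu) / sigma
Step 2: Substitute values: z = (100 - 70) / 10
Step 3: z = 30 / 10 = 3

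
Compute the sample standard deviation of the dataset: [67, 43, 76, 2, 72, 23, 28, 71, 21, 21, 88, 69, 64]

27.5939

Step 1: Compute the mean: 49.6154
Step 2: Sum of squared deviations from the mean: 9137.0769
Step 3: Sample variance = 9137.0769 / 12 = 761.4231
Step 4: Standard deviation = sqrt(761.4231) = 27.5939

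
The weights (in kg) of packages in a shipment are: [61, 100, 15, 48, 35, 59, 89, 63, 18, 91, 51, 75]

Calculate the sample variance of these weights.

750.75

Step 1: Compute the mean: (61 + 100 + 15 + 48 + 35 + 59 + 89 + 63 + 18 + 91 + 51 + 75) / 12 = 58.75
Step 2: Compute squared deviations from the mean:
  (61 - 58.75)^2 = 5.0625
  (100 - 58.75)^2 = 1701.5625
  (15 - 58.75)^2 = 1914.0625
  (48 - 58.75)^2 = 115.5625
  (35 - 58.75)^2 = 564.0625
  (59 - 58.75)^2 = 0.0625
  (89 - 58.75)^2 = 915.0625
  (63 - 58.75)^2 = 18.0625
  (18 - 58.75)^2 = 1660.5625
  (91 - 58.75)^2 = 1040.0625
  (51 - 58.75)^2 = 60.0625
  (75 - 58.75)^2 = 264.0625
Step 3: Sum of squared deviations = 8258.25
Step 4: Sample variance = 8258.25 / 11 = 750.75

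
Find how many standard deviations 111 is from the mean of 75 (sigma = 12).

3

Step 1: Recall the z-score formula: z = (x - mu) / sigma
Step 2: Substitute values: z = (111 - 75) / 12
Step 3: z = 36 / 12 = 3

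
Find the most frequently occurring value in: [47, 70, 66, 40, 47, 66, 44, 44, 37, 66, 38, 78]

66

Step 1: Count the frequency of each value:
  37: appears 1 time(s)
  38: appears 1 time(s)
  40: appears 1 time(s)
  44: appears 2 time(s)
  47: appears 2 time(s)
  66: appears 3 time(s)
  70: appears 1 time(s)
  78: appears 1 time(s)
Step 2: The value 66 appears most frequently (3 times).
Step 3: Mode = 66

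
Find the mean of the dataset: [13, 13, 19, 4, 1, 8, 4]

8.8571

Step 1: Sum all values: 13 + 13 + 19 + 4 + 1 + 8 + 4 = 62
Step 2: Count the number of values: n = 7
Step 3: Mean = sum / n = 62 / 7 = 8.8571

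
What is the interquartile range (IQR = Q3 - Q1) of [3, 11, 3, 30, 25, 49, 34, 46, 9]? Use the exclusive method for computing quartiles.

34

Step 1: Sort the data: [3, 3, 9, 11, 25, 30, 34, 46, 49]
Step 2: n = 9
Step 3: Using the exclusive quartile method:
  Q1 = 6
  Q2 (median) = 25
  Q3 = 40
  IQR = Q3 - Q1 = 40 - 6 = 34
Step 4: IQR = 34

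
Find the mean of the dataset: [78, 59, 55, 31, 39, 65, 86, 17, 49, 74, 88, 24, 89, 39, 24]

54.4667

Step 1: Sum all values: 78 + 59 + 55 + 31 + 39 + 65 + 86 + 17 + 49 + 74 + 88 + 24 + 89 + 39 + 24 = 817
Step 2: Count the number of values: n = 15
Step 3: Mean = sum / n = 817 / 15 = 54.4667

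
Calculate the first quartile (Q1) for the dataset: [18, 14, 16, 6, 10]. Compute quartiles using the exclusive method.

8

Step 1: Sort the data: [6, 10, 14, 16, 18]
Step 2: n = 5
Step 3: Using the exclusive quartile method:
  Q1 = 8
  Q2 (median) = 14
  Q3 = 17
  IQR = Q3 - Q1 = 17 - 8 = 9
Step 4: Q1 = 8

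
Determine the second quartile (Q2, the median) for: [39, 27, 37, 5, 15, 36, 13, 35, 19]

27

Step 1: Sort the data: [5, 13, 15, 19, 27, 35, 36, 37, 39]
Step 2: n = 9
Step 3: Q2 is the median. Since n is odd, it is the middle value at position 5: 27
Step 4: Q2 = 27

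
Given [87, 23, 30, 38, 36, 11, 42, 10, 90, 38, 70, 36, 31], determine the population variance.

602.0592

Step 1: Compute the mean: (87 + 23 + 30 + 38 + 36 + 11 + 42 + 10 + 90 + 38 + 70 + 36 + 31) / 13 = 41.6923
Step 2: Compute squared deviations from the mean:
  (87 - 41.6923)^2 = 2052.787
  (23 - 41.6923)^2 = 349.4024
  (30 - 41.6923)^2 = 136.7101
  (38 - 41.6923)^2 = 13.6331
  (36 - 41.6923)^2 = 32.4024
  (11 - 41.6923)^2 = 942.0178
  (42 - 41.6923)^2 = 0.0947
  (10 - 41.6923)^2 = 1004.4024
  (90 - 41.6923)^2 = 2333.6331
  (38 - 41.6923)^2 = 13.6331
  (70 - 41.6923)^2 = 801.3254
  (36 - 41.6923)^2 = 32.4024
  (31 - 41.6923)^2 = 114.3254
Step 3: Sum of squared deviations = 7826.7692
Step 4: Population variance = 7826.7692 / 13 = 602.0592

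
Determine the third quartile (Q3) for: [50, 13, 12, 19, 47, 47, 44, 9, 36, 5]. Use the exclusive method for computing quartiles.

47

Step 1: Sort the data: [5, 9, 12, 13, 19, 36, 44, 47, 47, 50]
Step 2: n = 10
Step 3: Using the exclusive quartile method:
  Q1 = 11.25
  Q2 (median) = 27.5
  Q3 = 47
  IQR = Q3 - Q1 = 47 - 11.25 = 35.75
Step 4: Q3 = 47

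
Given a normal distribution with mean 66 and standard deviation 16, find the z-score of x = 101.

2.1875

Step 1: Recall the z-score formula: z = (x - mu) / sigma
Step 2: Substitute values: z = (101 - 66) / 16
Step 3: z = 35 / 16 = 2.1875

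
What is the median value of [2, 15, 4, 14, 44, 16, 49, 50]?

15.5

Step 1: Sort the data in ascending order: [2, 4, 14, 15, 16, 44, 49, 50]
Step 2: The number of values is n = 8.
Step 3: Since n is even, the median is the average of positions 4 and 5:
  Median = (15 + 16) / 2 = 15.5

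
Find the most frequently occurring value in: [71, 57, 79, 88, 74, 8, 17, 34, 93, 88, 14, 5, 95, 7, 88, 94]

88

Step 1: Count the frequency of each value:
  5: appears 1 time(s)
  7: appears 1 time(s)
  8: appears 1 time(s)
  14: appears 1 time(s)
  17: appears 1 time(s)
  34: appears 1 time(s)
  57: appears 1 time(s)
  71: appears 1 time(s)
  74: appears 1 time(s)
  79: appears 1 time(s)
  88: appears 3 time(s)
  93: appears 1 time(s)
  94: appears 1 time(s)
  95: appears 1 time(s)
Step 2: The value 88 appears most frequently (3 times).
Step 3: Mode = 88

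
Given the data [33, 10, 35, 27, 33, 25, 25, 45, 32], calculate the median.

32

Step 1: Sort the data in ascending order: [10, 25, 25, 27, 32, 33, 33, 35, 45]
Step 2: The number of values is n = 9.
Step 3: Since n is odd, the median is the middle value at position 5: 32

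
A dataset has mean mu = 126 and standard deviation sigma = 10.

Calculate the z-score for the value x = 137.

1.1

Step 1: Recall the z-score formula: z = (x - mu) / sigma
Step 2: Substitute values: z = (137 - 126) / 10
Step 3: z = 11 / 10 = 1.1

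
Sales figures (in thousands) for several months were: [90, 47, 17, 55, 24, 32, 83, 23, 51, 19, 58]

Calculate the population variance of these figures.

575.5041

Step 1: Compute the mean: (90 + 47 + 17 + 55 + 24 + 32 + 83 + 23 + 51 + 19 + 58) / 11 = 45.3636
Step 2: Compute squared deviations from the mean:
  (90 - 45.3636)^2 = 1992.405
  (47 - 45.3636)^2 = 2.6777
  (17 - 45.3636)^2 = 804.4959
  (55 - 45.3636)^2 = 92.8595
  (24 - 45.3636)^2 = 456.405
  (32 - 45.3636)^2 = 178.5868
  (83 - 45.3636)^2 = 1416.4959
  (23 - 45.3636)^2 = 500.1322
  (51 - 45.3636)^2 = 31.7686
  (19 - 45.3636)^2 = 695.0413
  (58 - 45.3636)^2 = 159.6777
Step 3: Sum of squared deviations = 6330.5455
Step 4: Population variance = 6330.5455 / 11 = 575.5041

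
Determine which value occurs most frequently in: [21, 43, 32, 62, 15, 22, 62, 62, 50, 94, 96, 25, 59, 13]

62

Step 1: Count the frequency of each value:
  13: appears 1 time(s)
  15: appears 1 time(s)
  21: appears 1 time(s)
  22: appears 1 time(s)
  25: appears 1 time(s)
  32: appears 1 time(s)
  43: appears 1 time(s)
  50: appears 1 time(s)
  59: appears 1 time(s)
  62: appears 3 time(s)
  94: appears 1 time(s)
  96: appears 1 time(s)
Step 2: The value 62 appears most frequently (3 times).
Step 3: Mode = 62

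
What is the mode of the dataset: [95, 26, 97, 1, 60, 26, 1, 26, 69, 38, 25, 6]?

26

Step 1: Count the frequency of each value:
  1: appears 2 time(s)
  6: appears 1 time(s)
  25: appears 1 time(s)
  26: appears 3 time(s)
  38: appears 1 time(s)
  60: appears 1 time(s)
  69: appears 1 time(s)
  95: appears 1 time(s)
  97: appears 1 time(s)
Step 2: The value 26 appears most frequently (3 times).
Step 3: Mode = 26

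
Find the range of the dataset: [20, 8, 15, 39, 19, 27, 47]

39

Step 1: Identify the maximum value: max = 47
Step 2: Identify the minimum value: min = 8
Step 3: Range = max - min = 47 - 8 = 39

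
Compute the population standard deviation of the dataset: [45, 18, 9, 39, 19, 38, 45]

13.6262

Step 1: Compute the mean: 30.4286
Step 2: Sum of squared deviations from the mean: 1299.7143
Step 3: Population variance = 1299.7143 / 7 = 185.6735
Step 4: Standard deviation = sqrt(185.6735) = 13.6262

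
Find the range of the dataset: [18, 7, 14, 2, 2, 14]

16

Step 1: Identify the maximum value: max = 18
Step 2: Identify the minimum value: min = 2
Step 3: Range = max - min = 18 - 2 = 16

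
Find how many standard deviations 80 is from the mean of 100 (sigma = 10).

-2

Step 1: Recall the z-score formula: z = (x - mu) / sigma
Step 2: Substitute values: z = (80 - 100) / 10
Step 3: z = -20 / 10 = -2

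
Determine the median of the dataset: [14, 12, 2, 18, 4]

12

Step 1: Sort the data in ascending order: [2, 4, 12, 14, 18]
Step 2: The number of values is n = 5.
Step 3: Since n is odd, the median is the middle value at position 3: 12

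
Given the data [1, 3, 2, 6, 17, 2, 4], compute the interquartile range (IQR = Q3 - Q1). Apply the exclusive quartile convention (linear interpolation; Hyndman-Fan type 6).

4

Step 1: Sort the data: [1, 2, 2, 3, 4, 6, 17]
Step 2: n = 7
Step 3: Using the exclusive quartile method:
  Q1 = 2
  Q2 (median) = 3
  Q3 = 6
  IQR = Q3 - Q1 = 6 - 2 = 4
Step 4: IQR = 4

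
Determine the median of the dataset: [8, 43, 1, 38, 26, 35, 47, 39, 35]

35

Step 1: Sort the data in ascending order: [1, 8, 26, 35, 35, 38, 39, 43, 47]
Step 2: The number of values is n = 9.
Step 3: Since n is odd, the median is the middle value at position 5: 35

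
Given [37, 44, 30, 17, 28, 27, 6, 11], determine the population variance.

145.5

Step 1: Compute the mean: (37 + 44 + 30 + 17 + 28 + 27 + 6 + 11) / 8 = 25
Step 2: Compute squared deviations from the mean:
  (37 - 25)^2 = 144
  (44 - 25)^2 = 361
  (30 - 25)^2 = 25
  (17 - 25)^2 = 64
  (28 - 25)^2 = 9
  (27 - 25)^2 = 4
  (6 - 25)^2 = 361
  (11 - 25)^2 = 196
Step 3: Sum of squared deviations = 1164
Step 4: Population variance = 1164 / 8 = 145.5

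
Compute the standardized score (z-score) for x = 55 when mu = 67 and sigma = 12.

-1

Step 1: Recall the z-score formula: z = (x - mu) / sigma
Step 2: Substitute values: z = (55 - 67) / 12
Step 3: z = -12 / 12 = -1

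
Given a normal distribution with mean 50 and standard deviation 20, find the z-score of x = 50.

0

Step 1: Recall the z-score formula: z = (x - mu) / sigma
Step 2: Substitute values: z = (50 - 50) / 20
Step 3: z = 0 / 20 = 0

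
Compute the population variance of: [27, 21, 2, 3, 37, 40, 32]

203.8367

Step 1: Compute the mean: (27 + 21 + 2 + 3 + 37 + 40 + 32) / 7 = 23.1429
Step 2: Compute squared deviations from the mean:
  (27 - 23.1429)^2 = 14.8776
  (21 - 23.1429)^2 = 4.5918
  (2 - 23.1429)^2 = 447.0204
  (3 - 23.1429)^2 = 405.7347
  (37 - 23.1429)^2 = 192.0204
  (40 - 23.1429)^2 = 284.1633
  (32 - 23.1429)^2 = 78.449
Step 3: Sum of squared deviations = 1426.8571
Step 4: Population variance = 1426.8571 / 7 = 203.8367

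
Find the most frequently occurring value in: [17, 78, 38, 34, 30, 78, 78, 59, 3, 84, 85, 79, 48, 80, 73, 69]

78

Step 1: Count the frequency of each value:
  3: appears 1 time(s)
  17: appears 1 time(s)
  30: appears 1 time(s)
  34: appears 1 time(s)
  38: appears 1 time(s)
  48: appears 1 time(s)
  59: appears 1 time(s)
  69: appears 1 time(s)
  73: appears 1 time(s)
  78: appears 3 time(s)
  79: appears 1 time(s)
  80: appears 1 time(s)
  84: appears 1 time(s)
  85: appears 1 time(s)
Step 2: The value 78 appears most frequently (3 times).
Step 3: Mode = 78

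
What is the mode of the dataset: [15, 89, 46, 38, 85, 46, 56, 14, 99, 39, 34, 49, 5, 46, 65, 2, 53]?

46

Step 1: Count the frequency of each value:
  2: appears 1 time(s)
  5: appears 1 time(s)
  14: appears 1 time(s)
  15: appears 1 time(s)
  34: appears 1 time(s)
  38: appears 1 time(s)
  39: appears 1 time(s)
  46: appears 3 time(s)
  49: appears 1 time(s)
  53: appears 1 time(s)
  56: appears 1 time(s)
  65: appears 1 time(s)
  85: appears 1 time(s)
  89: appears 1 time(s)
  99: appears 1 time(s)
Step 2: The value 46 appears most frequently (3 times).
Step 3: Mode = 46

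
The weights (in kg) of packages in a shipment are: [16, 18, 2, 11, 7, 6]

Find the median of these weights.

9

Step 1: Sort the data in ascending order: [2, 6, 7, 11, 16, 18]
Step 2: The number of values is n = 6.
Step 3: Since n is even, the median is the average of positions 3 and 4:
  Median = (7 + 11) / 2 = 9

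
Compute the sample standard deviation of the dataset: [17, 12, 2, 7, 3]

6.3008

Step 1: Compute the mean: 8.2
Step 2: Sum of squared deviations from the mean: 158.8
Step 3: Sample variance = 158.8 / 4 = 39.7
Step 4: Standard deviation = sqrt(39.7) = 6.3008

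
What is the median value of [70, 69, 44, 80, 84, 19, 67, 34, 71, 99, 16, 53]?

68

Step 1: Sort the data in ascending order: [16, 19, 34, 44, 53, 67, 69, 70, 71, 80, 84, 99]
Step 2: The number of values is n = 12.
Step 3: Since n is even, the median is the average of positions 6 and 7:
  Median = (67 + 69) / 2 = 68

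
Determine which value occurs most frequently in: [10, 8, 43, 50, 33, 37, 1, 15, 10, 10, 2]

10

Step 1: Count the frequency of each value:
  1: appears 1 time(s)
  2: appears 1 time(s)
  8: appears 1 time(s)
  10: appears 3 time(s)
  15: appears 1 time(s)
  33: appears 1 time(s)
  37: appears 1 time(s)
  43: appears 1 time(s)
  50: appears 1 time(s)
Step 2: The value 10 appears most frequently (3 times).
Step 3: Mode = 10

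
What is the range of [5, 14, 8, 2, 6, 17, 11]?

15

Step 1: Identify the maximum value: max = 17
Step 2: Identify the minimum value: min = 2
Step 3: Range = max - min = 17 - 2 = 15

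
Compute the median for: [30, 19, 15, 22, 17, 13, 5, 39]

18

Step 1: Sort the data in ascending order: [5, 13, 15, 17, 19, 22, 30, 39]
Step 2: The number of values is n = 8.
Step 3: Since n is even, the median is the average of positions 4 and 5:
  Median = (17 + 19) / 2 = 18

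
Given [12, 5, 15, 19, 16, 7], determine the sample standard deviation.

5.4283

Step 1: Compute the mean: 12.3333
Step 2: Sum of squared deviations from the mean: 147.3333
Step 3: Sample variance = 147.3333 / 5 = 29.4667
Step 4: Standard deviation = sqrt(29.4667) = 5.4283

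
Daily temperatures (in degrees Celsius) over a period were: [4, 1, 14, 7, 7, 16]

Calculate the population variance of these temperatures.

27.8056

Step 1: Compute the mean: (4 + 1 + 14 + 7 + 7 + 16) / 6 = 8.1667
Step 2: Compute squared deviations from the mean:
  (4 - 8.1667)^2 = 17.3611
  (1 - 8.1667)^2 = 51.3611
  (14 - 8.1667)^2 = 34.0278
  (7 - 8.1667)^2 = 1.3611
  (7 - 8.1667)^2 = 1.3611
  (16 - 8.1667)^2 = 61.3611
Step 3: Sum of squared deviations = 166.8333
Step 4: Population variance = 166.8333 / 6 = 27.8056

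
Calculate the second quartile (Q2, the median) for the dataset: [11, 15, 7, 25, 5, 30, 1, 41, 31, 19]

17

Step 1: Sort the data: [1, 5, 7, 11, 15, 19, 25, 30, 31, 41]
Step 2: n = 10
Step 3: Q2 is the median. Since n is even, it is the average of the values at positions 5 and 6:
  Q2 = (15 + 19) / 2 = 17
Step 4: Q2 = 17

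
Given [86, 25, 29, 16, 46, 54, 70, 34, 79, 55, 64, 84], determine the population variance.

523.0833

Step 1: Compute the mean: (86 + 25 + 29 + 16 + 46 + 54 + 70 + 34 + 79 + 55 + 64 + 84) / 12 = 53.5
Step 2: Compute squared deviations from the mean:
  (86 - 53.5)^2 = 1056.25
  (25 - 53.5)^2 = 812.25
  (29 - 53.5)^2 = 600.25
  (16 - 53.5)^2 = 1406.25
  (46 - 53.5)^2 = 56.25
  (54 - 53.5)^2 = 0.25
  (70 - 53.5)^2 = 272.25
  (34 - 53.5)^2 = 380.25
  (79 - 53.5)^2 = 650.25
  (55 - 53.5)^2 = 2.25
  (64 - 53.5)^2 = 110.25
  (84 - 53.5)^2 = 930.25
Step 3: Sum of squared deviations = 6277
Step 4: Population variance = 6277 / 12 = 523.0833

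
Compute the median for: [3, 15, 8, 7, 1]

7

Step 1: Sort the data in ascending order: [1, 3, 7, 8, 15]
Step 2: The number of values is n = 5.
Step 3: Since n is odd, the median is the middle value at position 3: 7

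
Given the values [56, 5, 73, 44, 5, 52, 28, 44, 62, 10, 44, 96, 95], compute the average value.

47.2308

Step 1: Sum all values: 56 + 5 + 73 + 44 + 5 + 52 + 28 + 44 + 62 + 10 + 44 + 96 + 95 = 614
Step 2: Count the number of values: n = 13
Step 3: Mean = sum / n = 614 / 13 = 47.2308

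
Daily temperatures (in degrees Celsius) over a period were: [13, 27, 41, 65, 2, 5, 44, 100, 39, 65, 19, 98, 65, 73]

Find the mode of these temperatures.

65

Step 1: Count the frequency of each value:
  2: appears 1 time(s)
  5: appears 1 time(s)
  13: appears 1 time(s)
  19: appears 1 time(s)
  27: appears 1 time(s)
  39: appears 1 time(s)
  41: appears 1 time(s)
  44: appears 1 time(s)
  65: appears 3 time(s)
  73: appears 1 time(s)
  98: appears 1 time(s)
  100: appears 1 time(s)
Step 2: The value 65 appears most frequently (3 times).
Step 3: Mode = 65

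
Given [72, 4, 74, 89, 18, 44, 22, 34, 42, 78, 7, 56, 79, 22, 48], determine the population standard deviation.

26.9703

Step 1: Compute the mean: 45.9333
Step 2: Sum of squared deviations from the mean: 10910.9333
Step 3: Population variance = 10910.9333 / 15 = 727.3956
Step 4: Standard deviation = sqrt(727.3956) = 26.9703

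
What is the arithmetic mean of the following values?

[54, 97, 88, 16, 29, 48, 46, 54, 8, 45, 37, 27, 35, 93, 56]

48.8667

Step 1: Sum all values: 54 + 97 + 88 + 16 + 29 + 48 + 46 + 54 + 8 + 45 + 37 + 27 + 35 + 93 + 56 = 733
Step 2: Count the number of values: n = 15
Step 3: Mean = sum / n = 733 / 15 = 48.8667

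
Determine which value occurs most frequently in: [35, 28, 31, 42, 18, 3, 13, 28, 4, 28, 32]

28

Step 1: Count the frequency of each value:
  3: appears 1 time(s)
  4: appears 1 time(s)
  13: appears 1 time(s)
  18: appears 1 time(s)
  28: appears 3 time(s)
  31: appears 1 time(s)
  32: appears 1 time(s)
  35: appears 1 time(s)
  42: appears 1 time(s)
Step 2: The value 28 appears most frequently (3 times).
Step 3: Mode = 28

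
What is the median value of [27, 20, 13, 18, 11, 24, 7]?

18

Step 1: Sort the data in ascending order: [7, 11, 13, 18, 20, 24, 27]
Step 2: The number of values is n = 7.
Step 3: Since n is odd, the median is the middle value at position 4: 18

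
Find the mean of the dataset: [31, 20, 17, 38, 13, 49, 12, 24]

25.5

Step 1: Sum all values: 31 + 20 + 17 + 38 + 13 + 49 + 12 + 24 = 204
Step 2: Count the number of values: n = 8
Step 3: Mean = sum / n = 204 / 8 = 25.5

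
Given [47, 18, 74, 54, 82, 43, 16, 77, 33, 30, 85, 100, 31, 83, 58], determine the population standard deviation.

25.9147

Step 1: Compute the mean: 55.4
Step 2: Sum of squared deviations from the mean: 10073.6
Step 3: Population variance = 10073.6 / 15 = 671.5733
Step 4: Standard deviation = sqrt(671.5733) = 25.9147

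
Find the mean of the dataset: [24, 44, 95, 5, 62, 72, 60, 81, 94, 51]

58.8

Step 1: Sum all values: 24 + 44 + 95 + 5 + 62 + 72 + 60 + 81 + 94 + 51 = 588
Step 2: Count the number of values: n = 10
Step 3: Mean = sum / n = 588 / 10 = 58.8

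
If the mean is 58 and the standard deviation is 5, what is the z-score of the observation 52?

-1.2

Step 1: Recall the z-score formula: z = (x - mu) / sigma
Step 2: Substitute values: z = (52 - 58) / 5
Step 3: z = -6 / 5 = -1.2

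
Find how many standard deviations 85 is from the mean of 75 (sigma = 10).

1

Step 1: Recall the z-score formula: z = (x - mu) / sigma
Step 2: Substitute values: z = (85 - 75) / 10
Step 3: z = 10 / 10 = 1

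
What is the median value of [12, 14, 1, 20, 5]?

12

Step 1: Sort the data in ascending order: [1, 5, 12, 14, 20]
Step 2: The number of values is n = 5.
Step 3: Since n is odd, the median is the middle value at position 3: 12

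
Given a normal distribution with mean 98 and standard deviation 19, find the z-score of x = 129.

1.6316

Step 1: Recall the z-score formula: z = (x - mu) / sigma
Step 2: Substitute values: z = (129 - 98) / 19
Step 3: z = 31 / 19 = 1.6316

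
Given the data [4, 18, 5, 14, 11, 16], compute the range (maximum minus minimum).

14

Step 1: Identify the maximum value: max = 18
Step 2: Identify the minimum value: min = 4
Step 3: Range = max - min = 18 - 4 = 14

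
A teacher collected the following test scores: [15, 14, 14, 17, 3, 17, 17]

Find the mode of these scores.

17

Step 1: Count the frequency of each value:
  3: appears 1 time(s)
  14: appears 2 time(s)
  15: appears 1 time(s)
  17: appears 3 time(s)
Step 2: The value 17 appears most frequently (3 times).
Step 3: Mode = 17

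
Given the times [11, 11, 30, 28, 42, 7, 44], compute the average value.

24.7143

Step 1: Sum all values: 11 + 11 + 30 + 28 + 42 + 7 + 44 = 173
Step 2: Count the number of values: n = 7
Step 3: Mean = sum / n = 173 / 7 = 24.7143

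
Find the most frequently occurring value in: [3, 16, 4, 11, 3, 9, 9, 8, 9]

9

Step 1: Count the frequency of each value:
  3: appears 2 time(s)
  4: appears 1 time(s)
  8: appears 1 time(s)
  9: appears 3 time(s)
  11: appears 1 time(s)
  16: appears 1 time(s)
Step 2: The value 9 appears most frequently (3 times).
Step 3: Mode = 9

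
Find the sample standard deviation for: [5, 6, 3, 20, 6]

6.8191

Step 1: Compute the mean: 8
Step 2: Sum of squared deviations from the mean: 186
Step 3: Sample variance = 186 / 4 = 46.5
Step 4: Standard deviation = sqrt(46.5) = 6.8191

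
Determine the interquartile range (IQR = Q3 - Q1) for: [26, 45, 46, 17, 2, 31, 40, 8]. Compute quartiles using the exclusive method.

33.5

Step 1: Sort the data: [2, 8, 17, 26, 31, 40, 45, 46]
Step 2: n = 8
Step 3: Using the exclusive quartile method:
  Q1 = 10.25
  Q2 (median) = 28.5
  Q3 = 43.75
  IQR = Q3 - Q1 = 43.75 - 10.25 = 33.5
Step 4: IQR = 33.5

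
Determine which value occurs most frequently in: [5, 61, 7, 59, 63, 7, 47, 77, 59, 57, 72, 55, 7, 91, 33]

7

Step 1: Count the frequency of each value:
  5: appears 1 time(s)
  7: appears 3 time(s)
  33: appears 1 time(s)
  47: appears 1 time(s)
  55: appears 1 time(s)
  57: appears 1 time(s)
  59: appears 2 time(s)
  61: appears 1 time(s)
  63: appears 1 time(s)
  72: appears 1 time(s)
  77: appears 1 time(s)
  91: appears 1 time(s)
Step 2: The value 7 appears most frequently (3 times).
Step 3: Mode = 7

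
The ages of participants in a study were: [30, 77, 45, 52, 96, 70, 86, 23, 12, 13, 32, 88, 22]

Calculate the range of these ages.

84

Step 1: Identify the maximum value: max = 96
Step 2: Identify the minimum value: min = 12
Step 3: Range = max - min = 96 - 12 = 84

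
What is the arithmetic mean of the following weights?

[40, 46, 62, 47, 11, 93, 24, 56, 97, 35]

51.1

Step 1: Sum all values: 40 + 46 + 62 + 47 + 11 + 93 + 24 + 56 + 97 + 35 = 511
Step 2: Count the number of values: n = 10
Step 3: Mean = sum / n = 511 / 10 = 51.1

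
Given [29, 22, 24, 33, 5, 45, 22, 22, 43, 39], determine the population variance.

131.24

Step 1: Compute the mean: (29 + 22 + 24 + 33 + 5 + 45 + 22 + 22 + 43 + 39) / 10 = 28.4
Step 2: Compute squared deviations from the mean:
  (29 - 28.4)^2 = 0.36
  (22 - 28.4)^2 = 40.96
  (24 - 28.4)^2 = 19.36
  (33 - 28.4)^2 = 21.16
  (5 - 28.4)^2 = 547.56
  (45 - 28.4)^2 = 275.56
  (22 - 28.4)^2 = 40.96
  (22 - 28.4)^2 = 40.96
  (43 - 28.4)^2 = 213.16
  (39 - 28.4)^2 = 112.36
Step 3: Sum of squared deviations = 1312.4
Step 4: Population variance = 1312.4 / 10 = 131.24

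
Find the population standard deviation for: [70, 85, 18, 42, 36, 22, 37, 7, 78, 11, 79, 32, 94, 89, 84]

30.2401

Step 1: Compute the mean: 52.2667
Step 2: Sum of squared deviations from the mean: 13716.9333
Step 3: Population variance = 13716.9333 / 15 = 914.4622
Step 4: Standard deviation = sqrt(914.4622) = 30.2401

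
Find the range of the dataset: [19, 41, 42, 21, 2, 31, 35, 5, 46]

44

Step 1: Identify the maximum value: max = 46
Step 2: Identify the minimum value: min = 2
Step 3: Range = max - min = 46 - 2 = 44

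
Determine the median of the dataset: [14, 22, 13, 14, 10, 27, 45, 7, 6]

14

Step 1: Sort the data in ascending order: [6, 7, 10, 13, 14, 14, 22, 27, 45]
Step 2: The number of values is n = 9.
Step 3: Since n is odd, the median is the middle value at position 5: 14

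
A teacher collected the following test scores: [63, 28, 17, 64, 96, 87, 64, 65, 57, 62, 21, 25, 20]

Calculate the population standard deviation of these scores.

25.3821

Step 1: Compute the mean: 51.4615
Step 2: Sum of squared deviations from the mean: 8375.2308
Step 3: Population variance = 8375.2308 / 13 = 644.2485
Step 4: Standard deviation = sqrt(644.2485) = 25.3821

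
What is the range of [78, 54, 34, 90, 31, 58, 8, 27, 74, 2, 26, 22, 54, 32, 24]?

88

Step 1: Identify the maximum value: max = 90
Step 2: Identify the minimum value: min = 2
Step 3: Range = max - min = 90 - 2 = 88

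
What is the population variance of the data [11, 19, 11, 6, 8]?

19.6

Step 1: Compute the mean: (11 + 19 + 11 + 6 + 8) / 5 = 11
Step 2: Compute squared deviations from the mean:
  (11 - 11)^2 = 0
  (19 - 11)^2 = 64
  (11 - 11)^2 = 0
  (6 - 11)^2 = 25
  (8 - 11)^2 = 9
Step 3: Sum of squared deviations = 98
Step 4: Population variance = 98 / 5 = 19.6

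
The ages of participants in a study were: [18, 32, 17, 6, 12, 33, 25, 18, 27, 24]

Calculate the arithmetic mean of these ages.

21.2

Step 1: Sum all values: 18 + 32 + 17 + 6 + 12 + 33 + 25 + 18 + 27 + 24 = 212
Step 2: Count the number of values: n = 10
Step 3: Mean = sum / n = 212 / 10 = 21.2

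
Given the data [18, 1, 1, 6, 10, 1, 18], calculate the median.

6

Step 1: Sort the data in ascending order: [1, 1, 1, 6, 10, 18, 18]
Step 2: The number of values is n = 7.
Step 3: Since n is odd, the median is the middle value at position 4: 6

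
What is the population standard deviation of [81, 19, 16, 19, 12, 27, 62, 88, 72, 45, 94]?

30.1881

Step 1: Compute the mean: 48.6364
Step 2: Sum of squared deviations from the mean: 10024.5455
Step 3: Population variance = 10024.5455 / 11 = 911.3223
Step 4: Standard deviation = sqrt(911.3223) = 30.1881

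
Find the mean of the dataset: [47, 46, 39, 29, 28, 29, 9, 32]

32.375

Step 1: Sum all values: 47 + 46 + 39 + 29 + 28 + 29 + 9 + 32 = 259
Step 2: Count the number of values: n = 8
Step 3: Mean = sum / n = 259 / 8 = 32.375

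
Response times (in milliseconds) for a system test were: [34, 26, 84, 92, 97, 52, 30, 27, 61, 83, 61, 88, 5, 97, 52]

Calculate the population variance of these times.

841.2622

Step 1: Compute the mean: (34 + 26 + 84 + 92 + 97 + 52 + 30 + 27 + 61 + 83 + 61 + 88 + 5 + 97 + 52) / 15 = 59.2667
Step 2: Compute squared deviations from the mean:
  (34 - 59.2667)^2 = 638.4044
  (26 - 59.2667)^2 = 1106.6711
  (84 - 59.2667)^2 = 611.7378
  (92 - 59.2667)^2 = 1071.4711
  (97 - 59.2667)^2 = 1423.8044
  (52 - 59.2667)^2 = 52.8044
  (30 - 59.2667)^2 = 856.5378
  (27 - 59.2667)^2 = 1041.1378
  (61 - 59.2667)^2 = 3.0044
  (83 - 59.2667)^2 = 563.2711
  (61 - 59.2667)^2 = 3.0044
  (88 - 59.2667)^2 = 825.6044
  (5 - 59.2667)^2 = 2944.8711
  (97 - 59.2667)^2 = 1423.8044
  (52 - 59.2667)^2 = 52.8044
Step 3: Sum of squared deviations = 12618.9333
Step 4: Population variance = 12618.9333 / 15 = 841.2622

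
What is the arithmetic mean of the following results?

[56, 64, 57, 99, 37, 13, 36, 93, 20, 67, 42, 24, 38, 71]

51.2143

Step 1: Sum all values: 56 + 64 + 57 + 99 + 37 + 13 + 36 + 93 + 20 + 67 + 42 + 24 + 38 + 71 = 717
Step 2: Count the number of values: n = 14
Step 3: Mean = sum / n = 717 / 14 = 51.2143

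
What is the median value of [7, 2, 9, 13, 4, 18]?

8

Step 1: Sort the data in ascending order: [2, 4, 7, 9, 13, 18]
Step 2: The number of values is n = 6.
Step 3: Since n is even, the median is the average of positions 3 and 4:
  Median = (7 + 9) / 2 = 8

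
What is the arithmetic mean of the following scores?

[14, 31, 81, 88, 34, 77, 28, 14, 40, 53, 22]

43.8182

Step 1: Sum all values: 14 + 31 + 81 + 88 + 34 + 77 + 28 + 14 + 40 + 53 + 22 = 482
Step 2: Count the number of values: n = 11
Step 3: Mean = sum / n = 482 / 11 = 43.8182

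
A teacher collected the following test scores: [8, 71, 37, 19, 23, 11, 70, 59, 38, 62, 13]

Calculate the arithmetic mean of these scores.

37.3636

Step 1: Sum all values: 8 + 71 + 37 + 19 + 23 + 11 + 70 + 59 + 38 + 62 + 13 = 411
Step 2: Count the number of values: n = 11
Step 3: Mean = sum / n = 411 / 11 = 37.3636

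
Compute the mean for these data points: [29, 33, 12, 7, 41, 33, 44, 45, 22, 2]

26.8

Step 1: Sum all values: 29 + 33 + 12 + 7 + 41 + 33 + 44 + 45 + 22 + 2 = 268
Step 2: Count the number of values: n = 10
Step 3: Mean = sum / n = 268 / 10 = 26.8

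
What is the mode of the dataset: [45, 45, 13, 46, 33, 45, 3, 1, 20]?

45

Step 1: Count the frequency of each value:
  1: appears 1 time(s)
  3: appears 1 time(s)
  13: appears 1 time(s)
  20: appears 1 time(s)
  33: appears 1 time(s)
  45: appears 3 time(s)
  46: appears 1 time(s)
Step 2: The value 45 appears most frequently (3 times).
Step 3: Mode = 45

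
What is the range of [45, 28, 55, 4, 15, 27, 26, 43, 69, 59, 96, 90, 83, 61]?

92

Step 1: Identify the maximum value: max = 96
Step 2: Identify the minimum value: min = 4
Step 3: Range = max - min = 96 - 4 = 92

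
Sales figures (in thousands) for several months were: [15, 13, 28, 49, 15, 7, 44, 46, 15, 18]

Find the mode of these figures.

15

Step 1: Count the frequency of each value:
  7: appears 1 time(s)
  13: appears 1 time(s)
  15: appears 3 time(s)
  18: appears 1 time(s)
  28: appears 1 time(s)
  44: appears 1 time(s)
  46: appears 1 time(s)
  49: appears 1 time(s)
Step 2: The value 15 appears most frequently (3 times).
Step 3: Mode = 15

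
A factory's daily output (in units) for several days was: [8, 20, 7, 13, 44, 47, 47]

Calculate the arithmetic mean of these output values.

26.5714

Step 1: Sum all values: 8 + 20 + 7 + 13 + 44 + 47 + 47 = 186
Step 2: Count the number of values: n = 7
Step 3: Mean = sum / n = 186 / 7 = 26.5714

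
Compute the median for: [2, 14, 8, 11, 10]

10

Step 1: Sort the data in ascending order: [2, 8, 10, 11, 14]
Step 2: The number of values is n = 5.
Step 3: Since n is odd, the median is the middle value at position 3: 10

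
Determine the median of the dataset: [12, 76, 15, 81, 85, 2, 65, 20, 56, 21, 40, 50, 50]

50

Step 1: Sort the data in ascending order: [2, 12, 15, 20, 21, 40, 50, 50, 56, 65, 76, 81, 85]
Step 2: The number of values is n = 13.
Step 3: Since n is odd, the median is the middle value at position 7: 50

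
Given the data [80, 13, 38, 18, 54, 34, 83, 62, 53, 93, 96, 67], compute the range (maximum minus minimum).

83

Step 1: Identify the maximum value: max = 96
Step 2: Identify the minimum value: min = 13
Step 3: Range = max - min = 96 - 13 = 83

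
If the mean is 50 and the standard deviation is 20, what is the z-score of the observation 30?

-1

Step 1: Recall the z-score formula: z = (x - mu) / sigma
Step 2: Substitute values: z = (30 - 50) / 20
Step 3: z = -20 / 20 = -1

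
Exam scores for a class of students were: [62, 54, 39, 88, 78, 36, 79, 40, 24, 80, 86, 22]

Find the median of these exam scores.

58

Step 1: Sort the data in ascending order: [22, 24, 36, 39, 40, 54, 62, 78, 79, 80, 86, 88]
Step 2: The number of values is n = 12.
Step 3: Since n is even, the median is the average of positions 6 and 7:
  Median = (54 + 62) / 2 = 58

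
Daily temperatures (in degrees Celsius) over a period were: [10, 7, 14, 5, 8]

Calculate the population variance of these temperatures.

9.36

Step 1: Compute the mean: (10 + 7 + 14 + 5 + 8) / 5 = 8.8
Step 2: Compute squared deviations from the mean:
  (10 - 8.8)^2 = 1.44
  (7 - 8.8)^2 = 3.24
  (14 - 8.8)^2 = 27.04
  (5 - 8.8)^2 = 14.44
  (8 - 8.8)^2 = 0.64
Step 3: Sum of squared deviations = 46.8
Step 4: Population variance = 46.8 / 5 = 9.36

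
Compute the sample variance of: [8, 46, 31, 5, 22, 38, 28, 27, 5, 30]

196.8889

Step 1: Compute the mean: (8 + 46 + 31 + 5 + 22 + 38 + 28 + 27 + 5 + 30) / 10 = 24
Step 2: Compute squared deviations from the mean:
  (8 - 24)^2 = 256
  (46 - 24)^2 = 484
  (31 - 24)^2 = 49
  (5 - 24)^2 = 361
  (22 - 24)^2 = 4
  (38 - 24)^2 = 196
  (28 - 24)^2 = 16
  (27 - 24)^2 = 9
  (5 - 24)^2 = 361
  (30 - 24)^2 = 36
Step 3: Sum of squared deviations = 1772
Step 4: Sample variance = 1772 / 9 = 196.8889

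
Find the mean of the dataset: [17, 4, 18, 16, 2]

11.4

Step 1: Sum all values: 17 + 4 + 18 + 16 + 2 = 57
Step 2: Count the number of values: n = 5
Step 3: Mean = sum / n = 57 / 5 = 11.4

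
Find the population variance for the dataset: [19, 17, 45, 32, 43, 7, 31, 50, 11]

217.1111

Step 1: Compute the mean: (19 + 17 + 45 + 32 + 43 + 7 + 31 + 50 + 11) / 9 = 28.3333
Step 2: Compute squared deviations from the mean:
  (19 - 28.3333)^2 = 87.1111
  (17 - 28.3333)^2 = 128.4444
  (45 - 28.3333)^2 = 277.7778
  (32 - 28.3333)^2 = 13.4444
  (43 - 28.3333)^2 = 215.1111
  (7 - 28.3333)^2 = 455.1111
  (31 - 28.3333)^2 = 7.1111
  (50 - 28.3333)^2 = 469.4444
  (11 - 28.3333)^2 = 300.4444
Step 3: Sum of squared deviations = 1954
Step 4: Population variance = 1954 / 9 = 217.1111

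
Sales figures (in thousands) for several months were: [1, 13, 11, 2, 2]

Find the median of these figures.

2

Step 1: Sort the data in ascending order: [1, 2, 2, 11, 13]
Step 2: The number of values is n = 5.
Step 3: Since n is odd, the median is the middle value at position 3: 2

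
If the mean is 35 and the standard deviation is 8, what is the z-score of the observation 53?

2.25

Step 1: Recall the z-score formula: z = (x - mu) / sigma
Step 2: Substitute values: z = (53 - 35) / 8
Step 3: z = 18 / 8 = 2.25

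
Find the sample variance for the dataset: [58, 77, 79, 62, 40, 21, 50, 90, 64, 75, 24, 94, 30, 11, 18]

755.2667

Step 1: Compute the mean: (58 + 77 + 79 + 62 + 40 + 21 + 50 + 90 + 64 + 75 + 24 + 94 + 30 + 11 + 18) / 15 = 52.8667
Step 2: Compute squared deviations from the mean:
  (58 - 52.8667)^2 = 26.3511
  (77 - 52.8667)^2 = 582.4178
  (79 - 52.8667)^2 = 682.9511
  (62 - 52.8667)^2 = 83.4178
  (40 - 52.8667)^2 = 165.5511
  (21 - 52.8667)^2 = 1015.4844
  (50 - 52.8667)^2 = 8.2178
  (90 - 52.8667)^2 = 1378.8844
  (64 - 52.8667)^2 = 123.9511
  (75 - 52.8667)^2 = 489.8844
  (24 - 52.8667)^2 = 833.2844
  (94 - 52.8667)^2 = 1691.9511
  (30 - 52.8667)^2 = 522.8844
  (11 - 52.8667)^2 = 1752.8178
  (18 - 52.8667)^2 = 1215.6844
Step 3: Sum of squared deviations = 10573.7333
Step 4: Sample variance = 10573.7333 / 14 = 755.2667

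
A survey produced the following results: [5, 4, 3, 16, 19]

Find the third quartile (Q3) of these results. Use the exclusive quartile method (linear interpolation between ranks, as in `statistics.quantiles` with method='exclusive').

17.5

Step 1: Sort the data: [3, 4, 5, 16, 19]
Step 2: n = 5
Step 3: Using the exclusive quartile method:
  Q1 = 3.5
  Q2 (median) = 5
  Q3 = 17.5
  IQR = Q3 - Q1 = 17.5 - 3.5 = 14
Step 4: Q3 = 17.5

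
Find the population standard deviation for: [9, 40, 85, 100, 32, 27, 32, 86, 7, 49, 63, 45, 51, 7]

28.7257

Step 1: Compute the mean: 45.2143
Step 2: Sum of squared deviations from the mean: 11552.3571
Step 3: Population variance = 11552.3571 / 14 = 825.1684
Step 4: Standard deviation = sqrt(825.1684) = 28.7257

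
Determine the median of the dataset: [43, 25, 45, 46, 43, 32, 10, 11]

37.5

Step 1: Sort the data in ascending order: [10, 11, 25, 32, 43, 43, 45, 46]
Step 2: The number of values is n = 8.
Step 3: Since n is even, the median is the average of positions 4 and 5:
  Median = (32 + 43) / 2 = 37.5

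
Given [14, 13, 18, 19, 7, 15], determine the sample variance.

18.2667

Step 1: Compute the mean: (14 + 13 + 18 + 19 + 7 + 15) / 6 = 14.3333
Step 2: Compute squared deviations from the mean:
  (14 - 14.3333)^2 = 0.1111
  (13 - 14.3333)^2 = 1.7778
  (18 - 14.3333)^2 = 13.4444
  (19 - 14.3333)^2 = 21.7778
  (7 - 14.3333)^2 = 53.7778
  (15 - 14.3333)^2 = 0.4444
Step 3: Sum of squared deviations = 91.3333
Step 4: Sample variance = 91.3333 / 5 = 18.2667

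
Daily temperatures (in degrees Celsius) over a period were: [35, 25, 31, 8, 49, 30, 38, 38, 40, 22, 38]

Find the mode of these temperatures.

38

Step 1: Count the frequency of each value:
  8: appears 1 time(s)
  22: appears 1 time(s)
  25: appears 1 time(s)
  30: appears 1 time(s)
  31: appears 1 time(s)
  35: appears 1 time(s)
  38: appears 3 time(s)
  40: appears 1 time(s)
  49: appears 1 time(s)
Step 2: The value 38 appears most frequently (3 times).
Step 3: Mode = 38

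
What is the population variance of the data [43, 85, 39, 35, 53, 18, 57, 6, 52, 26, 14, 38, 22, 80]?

506.9592

Step 1: Compute the mean: (43 + 85 + 39 + 35 + 53 + 18 + 57 + 6 + 52 + 26 + 14 + 38 + 22 + 80) / 14 = 40.5714
Step 2: Compute squared deviations from the mean:
  (43 - 40.5714)^2 = 5.898
  (85 - 40.5714)^2 = 1973.898
  (39 - 40.5714)^2 = 2.4694
  (35 - 40.5714)^2 = 31.0408
  (53 - 40.5714)^2 = 154.4694
  (18 - 40.5714)^2 = 509.4694
  (57 - 40.5714)^2 = 269.898
  (6 - 40.5714)^2 = 1195.1837
  (52 - 40.5714)^2 = 130.6122
  (26 - 40.5714)^2 = 212.3265
  (14 - 40.5714)^2 = 706.0408
  (38 - 40.5714)^2 = 6.6122
  (22 - 40.5714)^2 = 344.898
  (80 - 40.5714)^2 = 1554.6122
Step 3: Sum of squared deviations = 7097.4286
Step 4: Population variance = 7097.4286 / 14 = 506.9592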